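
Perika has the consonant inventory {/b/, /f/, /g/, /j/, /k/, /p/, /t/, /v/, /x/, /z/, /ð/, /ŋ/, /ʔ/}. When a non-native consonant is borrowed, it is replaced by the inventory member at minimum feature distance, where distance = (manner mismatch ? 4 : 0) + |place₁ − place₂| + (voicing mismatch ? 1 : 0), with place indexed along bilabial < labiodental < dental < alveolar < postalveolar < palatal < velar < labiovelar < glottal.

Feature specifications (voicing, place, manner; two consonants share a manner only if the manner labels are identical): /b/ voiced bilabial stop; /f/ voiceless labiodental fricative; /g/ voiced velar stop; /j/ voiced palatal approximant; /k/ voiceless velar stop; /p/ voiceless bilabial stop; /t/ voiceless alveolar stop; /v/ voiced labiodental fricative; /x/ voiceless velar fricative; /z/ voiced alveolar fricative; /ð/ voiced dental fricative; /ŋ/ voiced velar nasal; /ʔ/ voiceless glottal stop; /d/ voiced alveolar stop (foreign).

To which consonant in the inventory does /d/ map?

/t/ is closest: same manner (stop), place distance 0 (alveolar→alveolar), voicing differs (+1); total 1. Next closest is /b/ at distance 3.

t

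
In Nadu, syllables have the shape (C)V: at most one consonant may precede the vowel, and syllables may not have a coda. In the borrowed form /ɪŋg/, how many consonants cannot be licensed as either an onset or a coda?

Syllabifying with onset maximization leaves /ŋ/, /g/ stranded (no codas are permitted; onsets are limited to one consonant).

2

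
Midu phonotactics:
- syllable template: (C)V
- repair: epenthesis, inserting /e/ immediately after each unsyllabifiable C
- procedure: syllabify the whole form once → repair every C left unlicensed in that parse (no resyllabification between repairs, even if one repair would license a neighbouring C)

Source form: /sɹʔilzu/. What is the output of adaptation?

seɹeʔilezu

The consonants /s/, /ɹ/, /l/ cannot be parsed into a legal (C)V syllable (no codas are permitted; onsets are limited to one consonant).
Inserting the epenthetic vowel yields /s/ → /se/, /ɹ/ → /ɹe/, /l/ → /le/.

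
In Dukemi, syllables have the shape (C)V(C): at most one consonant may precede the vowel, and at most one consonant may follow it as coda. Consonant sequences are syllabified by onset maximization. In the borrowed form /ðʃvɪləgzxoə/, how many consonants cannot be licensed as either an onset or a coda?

3

Under (C)V(C), the unsyllabifiable consonants are /ð/, /ʃ/, /z/ (at most one coda consonant is licensed; onsets are limited to one consonant).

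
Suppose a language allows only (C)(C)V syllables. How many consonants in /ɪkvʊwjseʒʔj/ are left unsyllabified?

Under (C)(C)V, the unsyllabifiable consonants are /w/, /ʒ/, /ʔ/, /j/ (no codas are permitted; onsets may contain at most 2 consonants).

4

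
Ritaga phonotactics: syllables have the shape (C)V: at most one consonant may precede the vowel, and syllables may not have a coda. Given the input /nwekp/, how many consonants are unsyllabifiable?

The consonants /n/, /k/, /p/ cannot be parsed into a legal (C)V syllable (no codas are permitted; onsets are limited to one consonant).

3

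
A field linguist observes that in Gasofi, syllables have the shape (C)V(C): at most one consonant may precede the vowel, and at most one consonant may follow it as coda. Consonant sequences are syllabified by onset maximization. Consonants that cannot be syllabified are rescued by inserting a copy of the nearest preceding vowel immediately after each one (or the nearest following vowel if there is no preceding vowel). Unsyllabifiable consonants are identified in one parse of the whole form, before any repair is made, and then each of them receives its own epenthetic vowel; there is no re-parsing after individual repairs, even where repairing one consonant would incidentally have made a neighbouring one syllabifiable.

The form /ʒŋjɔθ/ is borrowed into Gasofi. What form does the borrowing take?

Syllabifying with onset maximization leaves /ʒ/, /ŋ/ stranded (at most one coda consonant is licensed; onsets are limited to one consonant).
Inserting the epenthetic vowel yields /ʒ/ → /ʒɔ/, /ŋ/ → /ŋɔ/.

ʒɔŋɔjɔθ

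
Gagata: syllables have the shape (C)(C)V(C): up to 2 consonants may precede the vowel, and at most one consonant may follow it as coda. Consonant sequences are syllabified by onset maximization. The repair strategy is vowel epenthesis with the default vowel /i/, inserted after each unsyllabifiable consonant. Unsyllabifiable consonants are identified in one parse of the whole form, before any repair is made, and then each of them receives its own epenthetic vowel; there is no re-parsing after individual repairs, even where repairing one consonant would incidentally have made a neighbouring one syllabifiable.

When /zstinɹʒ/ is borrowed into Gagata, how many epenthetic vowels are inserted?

The unsyllabifiable consonants are /z/, /ɹ/, /ʒ/; each receives one epenthetic vowel.

3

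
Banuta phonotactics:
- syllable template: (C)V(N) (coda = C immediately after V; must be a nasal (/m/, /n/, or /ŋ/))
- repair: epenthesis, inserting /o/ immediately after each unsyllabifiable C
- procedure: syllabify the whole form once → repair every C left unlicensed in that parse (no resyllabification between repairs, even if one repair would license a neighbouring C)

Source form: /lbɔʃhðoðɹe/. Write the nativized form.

lobɔʃohoðoðoɹe

Syllabifying with onset maximization leaves /l/, /ʃ/, /h/, /ð/ stranded (only a nasal (/m/, /n/, or /ŋ/) is licensed in coda position; onsets are limited to one consonant).
Inserting the epenthetic vowel yields /l/ → /lo/, /ʃ/ → /ʃo/, /h/ → /ho/, /ð/ → /ðo/.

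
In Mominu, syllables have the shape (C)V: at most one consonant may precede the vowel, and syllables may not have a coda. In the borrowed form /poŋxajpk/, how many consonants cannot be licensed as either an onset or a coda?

Under (C)V, the unsyllabifiable consonants are /ŋ/, /j/, /p/, /k/ (no codas are permitted; onsets are limited to one consonant).

4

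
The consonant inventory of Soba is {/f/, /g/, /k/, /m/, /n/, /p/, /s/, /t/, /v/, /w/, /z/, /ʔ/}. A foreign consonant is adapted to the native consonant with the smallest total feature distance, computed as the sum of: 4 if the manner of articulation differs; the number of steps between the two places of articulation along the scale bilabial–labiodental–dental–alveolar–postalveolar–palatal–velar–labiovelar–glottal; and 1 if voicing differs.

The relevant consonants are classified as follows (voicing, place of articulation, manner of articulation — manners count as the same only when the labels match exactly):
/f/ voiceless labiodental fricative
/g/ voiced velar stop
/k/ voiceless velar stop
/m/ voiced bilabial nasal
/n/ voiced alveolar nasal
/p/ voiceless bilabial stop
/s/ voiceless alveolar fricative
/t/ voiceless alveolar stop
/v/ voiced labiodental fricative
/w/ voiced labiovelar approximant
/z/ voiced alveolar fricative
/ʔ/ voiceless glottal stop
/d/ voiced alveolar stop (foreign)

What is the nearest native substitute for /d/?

/t/ is closest: same manner (stop), place distance 0 (alveolar→alveolar), voicing differs (+1); total 1. Next closest is /g/ at distance 3.

t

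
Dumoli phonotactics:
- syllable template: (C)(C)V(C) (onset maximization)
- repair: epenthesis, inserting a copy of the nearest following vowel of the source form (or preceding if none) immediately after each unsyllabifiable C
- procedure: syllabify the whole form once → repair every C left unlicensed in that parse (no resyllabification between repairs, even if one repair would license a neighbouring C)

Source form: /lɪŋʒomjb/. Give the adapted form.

lɪŋʒomjobo

The consonants /j/, /b/ cannot be parsed into a legal (C)(C)V(C) syllable (at most one coda consonant is licensed; onsets may contain at most 2 consonants).
Epenthesis after each stranded consonant: /j/ → /jo/, /b/ → /bo/.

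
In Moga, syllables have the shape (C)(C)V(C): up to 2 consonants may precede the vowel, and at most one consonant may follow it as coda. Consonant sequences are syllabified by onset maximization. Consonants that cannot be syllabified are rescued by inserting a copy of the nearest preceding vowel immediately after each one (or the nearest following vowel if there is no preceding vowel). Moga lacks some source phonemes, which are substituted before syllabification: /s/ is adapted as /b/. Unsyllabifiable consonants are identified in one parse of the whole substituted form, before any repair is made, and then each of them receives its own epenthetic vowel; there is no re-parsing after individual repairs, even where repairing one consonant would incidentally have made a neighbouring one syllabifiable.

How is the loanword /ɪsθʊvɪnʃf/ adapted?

Substitution: /s/ → /b/, giving /ɪbθʊvɪnʃf/.
Under (C)(C)V(C), the unsyllabifiable consonants are /ʃ/, /f/ (at most one coda consonant is licensed; onsets may contain at most 2 consonants).
Epenthesis after each stranded consonant: /ʃ/ → /ʃɪ/, /f/ → /fɪ/.

ɪbθʊvɪnʃɪfɪ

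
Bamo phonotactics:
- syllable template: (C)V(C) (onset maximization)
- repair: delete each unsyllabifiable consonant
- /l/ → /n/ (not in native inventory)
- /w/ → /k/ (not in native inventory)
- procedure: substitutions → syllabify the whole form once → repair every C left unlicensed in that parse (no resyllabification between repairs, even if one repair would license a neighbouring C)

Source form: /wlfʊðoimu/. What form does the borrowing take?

Substitution: /w/ → /k/, /l/ → /n/, giving /knfʊðoimu/.
The consonants /k/, /n/ cannot be parsed into a legal (C)V(C) syllable (at most one coda consonant is licensed; onsets are limited to one consonant).
Each unlicensed consonant is deleted: /k/, /n/.

fʊðoimu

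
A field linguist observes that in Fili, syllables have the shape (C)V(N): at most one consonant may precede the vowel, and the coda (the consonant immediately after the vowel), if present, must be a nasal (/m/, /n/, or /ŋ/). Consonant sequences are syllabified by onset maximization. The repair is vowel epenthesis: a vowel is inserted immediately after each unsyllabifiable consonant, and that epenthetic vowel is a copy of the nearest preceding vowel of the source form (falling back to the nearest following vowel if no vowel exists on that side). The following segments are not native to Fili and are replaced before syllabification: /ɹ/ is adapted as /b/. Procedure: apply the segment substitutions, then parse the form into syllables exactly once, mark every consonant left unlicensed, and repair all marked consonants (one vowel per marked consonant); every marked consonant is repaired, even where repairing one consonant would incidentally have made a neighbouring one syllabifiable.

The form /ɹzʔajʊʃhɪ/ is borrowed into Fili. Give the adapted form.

bazaʔajʊʃʊhɪ

Substitution: /ɹ/ → /b/, giving /bzʔajʊʃhɪ/.
Syllabifying with onset maximization leaves /b/, /z/, /ʃ/ stranded (only a nasal (/m/, /n/, or /ŋ/) is licensed in coda position; onsets are limited to one consonant).
Inserting the epenthetic vowel yields /b/ → /ba/, /z/ → /za/, /ʃ/ → /ʃʊ/.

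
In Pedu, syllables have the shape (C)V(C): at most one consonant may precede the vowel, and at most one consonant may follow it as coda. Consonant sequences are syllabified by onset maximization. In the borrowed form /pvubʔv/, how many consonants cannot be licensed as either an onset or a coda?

3

Syllabifying with onset maximization leaves /p/, /ʔ/, /v/ stranded (at most one coda consonant is licensed; onsets are limited to one consonant).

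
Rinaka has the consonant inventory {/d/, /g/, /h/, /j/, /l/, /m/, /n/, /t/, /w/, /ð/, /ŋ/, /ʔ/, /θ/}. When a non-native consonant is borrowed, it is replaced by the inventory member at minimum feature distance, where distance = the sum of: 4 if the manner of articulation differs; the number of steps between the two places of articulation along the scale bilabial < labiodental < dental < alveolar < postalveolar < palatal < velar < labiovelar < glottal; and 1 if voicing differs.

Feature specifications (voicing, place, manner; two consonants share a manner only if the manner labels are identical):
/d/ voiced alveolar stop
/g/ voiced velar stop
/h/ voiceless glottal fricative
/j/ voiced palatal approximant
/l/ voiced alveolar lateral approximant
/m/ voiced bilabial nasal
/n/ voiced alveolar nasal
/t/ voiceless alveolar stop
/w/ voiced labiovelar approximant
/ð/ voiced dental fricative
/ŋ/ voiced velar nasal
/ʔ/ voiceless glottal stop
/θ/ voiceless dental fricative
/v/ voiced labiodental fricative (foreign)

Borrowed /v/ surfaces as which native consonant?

/ð/ is closest: same manner (fricative), place distance 1 (labiodental→dental), same voicing; total 1. Next closest is /θ/ at distance 2.

ð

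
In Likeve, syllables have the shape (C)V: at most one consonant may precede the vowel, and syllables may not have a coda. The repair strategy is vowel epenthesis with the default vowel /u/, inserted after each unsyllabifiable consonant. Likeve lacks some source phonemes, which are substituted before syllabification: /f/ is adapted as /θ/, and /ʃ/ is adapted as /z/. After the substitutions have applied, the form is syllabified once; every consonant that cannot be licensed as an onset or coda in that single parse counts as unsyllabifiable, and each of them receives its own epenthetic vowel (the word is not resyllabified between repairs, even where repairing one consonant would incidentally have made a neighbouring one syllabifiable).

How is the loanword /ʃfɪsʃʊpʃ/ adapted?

Substitution: /ʃ/ → /z/, /f/ → /θ/, giving /zθɪszʊpz/.
Under (C)V, the unsyllabifiable consonants are /z/, /s/, /p/, /z/ (no codas are permitted; onsets are limited to one consonant).
Inserting the epenthetic vowel yields /z/ → /zu/, /s/ → /su/, /p/ → /pu/, /z/ → /zu/.

zuθɪsuzʊpuzu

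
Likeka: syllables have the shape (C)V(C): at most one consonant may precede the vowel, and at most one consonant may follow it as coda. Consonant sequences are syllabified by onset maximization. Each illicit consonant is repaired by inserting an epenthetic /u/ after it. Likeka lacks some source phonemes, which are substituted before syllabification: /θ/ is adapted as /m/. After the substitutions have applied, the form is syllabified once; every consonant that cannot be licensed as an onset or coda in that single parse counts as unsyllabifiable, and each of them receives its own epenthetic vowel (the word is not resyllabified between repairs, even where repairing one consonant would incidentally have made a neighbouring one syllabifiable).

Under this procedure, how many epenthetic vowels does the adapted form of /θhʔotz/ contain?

After substitution the input is /mhʔotz/.
The unsyllabifiable consonants are /m/, /h/, /z/; each receives one epenthetic vowel.

3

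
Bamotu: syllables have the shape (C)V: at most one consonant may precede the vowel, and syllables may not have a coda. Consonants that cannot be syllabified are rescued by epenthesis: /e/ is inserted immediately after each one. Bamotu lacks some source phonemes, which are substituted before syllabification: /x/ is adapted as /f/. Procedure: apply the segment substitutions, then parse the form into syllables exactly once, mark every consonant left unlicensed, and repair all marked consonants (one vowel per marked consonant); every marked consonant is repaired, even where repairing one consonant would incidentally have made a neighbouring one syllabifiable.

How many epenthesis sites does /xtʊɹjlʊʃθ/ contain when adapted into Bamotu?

After substitution the input is /ftʊɹjlʊʃθ/.
The unsyllabifiable consonants are /f/, /ɹ/, /j/, /ʃ/, /θ/; each receives one epenthetic vowel.

5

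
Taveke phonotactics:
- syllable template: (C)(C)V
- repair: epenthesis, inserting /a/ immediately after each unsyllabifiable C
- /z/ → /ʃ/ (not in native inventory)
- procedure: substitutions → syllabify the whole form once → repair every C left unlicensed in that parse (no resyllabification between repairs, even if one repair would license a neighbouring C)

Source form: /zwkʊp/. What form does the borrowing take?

ʃawkʊpa

Substitution: /z/ → /ʃ/, giving /ʃwkʊp/.
The consonants /ʃ/, /p/ cannot be parsed into a legal (C)(C)V syllable (no codas are permitted; onsets may contain at most 2 consonants).
Each unlicensed consonant becomes the onset of a new syllable: /ʃ/ → /ʃa/, /p/ → /pa/.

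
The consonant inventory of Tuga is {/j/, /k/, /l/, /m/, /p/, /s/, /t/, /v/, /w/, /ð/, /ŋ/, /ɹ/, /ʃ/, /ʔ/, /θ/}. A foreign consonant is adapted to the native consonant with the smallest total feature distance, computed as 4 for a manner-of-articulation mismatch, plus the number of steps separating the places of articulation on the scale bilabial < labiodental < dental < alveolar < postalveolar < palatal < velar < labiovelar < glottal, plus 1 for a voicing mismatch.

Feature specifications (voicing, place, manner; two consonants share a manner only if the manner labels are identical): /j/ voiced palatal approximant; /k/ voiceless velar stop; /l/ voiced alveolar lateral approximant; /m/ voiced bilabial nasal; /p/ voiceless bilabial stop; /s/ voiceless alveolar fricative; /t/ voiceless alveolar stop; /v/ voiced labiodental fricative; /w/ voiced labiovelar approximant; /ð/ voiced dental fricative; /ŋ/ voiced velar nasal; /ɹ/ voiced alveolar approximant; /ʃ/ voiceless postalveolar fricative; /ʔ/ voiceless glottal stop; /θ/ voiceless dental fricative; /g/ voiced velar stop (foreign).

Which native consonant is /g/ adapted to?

k

/k/ is closest: same manner (stop), place distance 0 (velar→velar), voicing differs (+1); total 1. Next closest is /ʔ/ at distance 3.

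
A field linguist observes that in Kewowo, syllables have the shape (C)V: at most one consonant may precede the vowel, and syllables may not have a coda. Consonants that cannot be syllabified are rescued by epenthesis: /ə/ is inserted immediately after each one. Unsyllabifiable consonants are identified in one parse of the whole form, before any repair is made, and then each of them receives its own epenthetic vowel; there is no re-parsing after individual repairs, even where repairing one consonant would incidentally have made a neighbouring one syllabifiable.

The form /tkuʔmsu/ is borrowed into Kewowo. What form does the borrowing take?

təkuʔəməsu

Syllabifying with onset maximization leaves /t/, /ʔ/, /m/ stranded (no codas are permitted; onsets are limited to one consonant).
Inserting the epenthetic vowel yields /t/ → /tə/, /ʔ/ → /ʔə/, /m/ → /mə/.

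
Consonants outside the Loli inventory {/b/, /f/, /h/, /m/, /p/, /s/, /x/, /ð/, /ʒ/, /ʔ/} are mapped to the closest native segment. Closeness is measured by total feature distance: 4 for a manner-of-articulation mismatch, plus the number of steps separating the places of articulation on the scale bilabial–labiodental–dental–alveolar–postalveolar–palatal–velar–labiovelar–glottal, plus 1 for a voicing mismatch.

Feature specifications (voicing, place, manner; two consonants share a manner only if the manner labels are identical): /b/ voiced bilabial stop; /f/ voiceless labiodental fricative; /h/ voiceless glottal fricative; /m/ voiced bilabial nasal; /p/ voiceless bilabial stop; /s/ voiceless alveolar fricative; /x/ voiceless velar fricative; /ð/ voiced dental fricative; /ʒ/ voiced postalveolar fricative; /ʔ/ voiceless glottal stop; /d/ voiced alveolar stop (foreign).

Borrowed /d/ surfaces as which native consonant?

b

/b/ is closest: same manner (stop), place distance 3 (alveolar→bilabial), same voicing; total 3. Next closest is /p/ at distance 4.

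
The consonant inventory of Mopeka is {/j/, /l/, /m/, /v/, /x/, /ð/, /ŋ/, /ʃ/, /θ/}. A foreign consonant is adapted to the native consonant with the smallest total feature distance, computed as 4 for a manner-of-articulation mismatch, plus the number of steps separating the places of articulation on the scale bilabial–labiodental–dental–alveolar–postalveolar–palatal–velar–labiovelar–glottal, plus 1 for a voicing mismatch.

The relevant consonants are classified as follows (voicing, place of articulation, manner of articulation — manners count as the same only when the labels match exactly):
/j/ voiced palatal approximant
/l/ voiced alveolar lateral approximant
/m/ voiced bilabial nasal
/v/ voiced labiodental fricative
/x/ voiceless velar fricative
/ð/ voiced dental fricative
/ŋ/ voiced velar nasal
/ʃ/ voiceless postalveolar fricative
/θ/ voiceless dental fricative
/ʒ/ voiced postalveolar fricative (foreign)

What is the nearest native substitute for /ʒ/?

ʃ

/ʃ/ is closest: same manner (fricative), place distance 0 (postalveolar→postalveolar), voicing differs (+1); total 1. Next closest is /ð/ at distance 2.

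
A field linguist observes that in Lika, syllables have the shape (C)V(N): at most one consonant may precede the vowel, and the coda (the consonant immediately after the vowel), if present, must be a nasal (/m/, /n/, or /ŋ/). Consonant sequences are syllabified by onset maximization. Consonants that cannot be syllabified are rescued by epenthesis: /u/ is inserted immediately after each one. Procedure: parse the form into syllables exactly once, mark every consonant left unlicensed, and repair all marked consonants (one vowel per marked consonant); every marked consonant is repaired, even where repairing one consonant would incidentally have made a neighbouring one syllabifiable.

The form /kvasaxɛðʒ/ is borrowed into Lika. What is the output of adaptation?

kuvasaxɛðuʒu

The consonants /k/, /ð/, /ʒ/ cannot be parsed into a legal (C)V(N) syllable (only a nasal (/m/, /n/, or /ŋ/) is licensed in coda position; onsets are limited to one consonant).
Epenthesis after each stranded consonant: /k/ → /ku/, /ð/ → /ðu/, /ʒ/ → /ʒu/.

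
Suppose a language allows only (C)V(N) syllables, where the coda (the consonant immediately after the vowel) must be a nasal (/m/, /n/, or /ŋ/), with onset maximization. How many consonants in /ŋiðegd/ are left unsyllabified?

Under (C)V(N), the unsyllabifiable consonants are /g/, /d/ (only a nasal (/m/, /n/, or /ŋ/) is licensed in coda position; onsets are limited to one consonant).

2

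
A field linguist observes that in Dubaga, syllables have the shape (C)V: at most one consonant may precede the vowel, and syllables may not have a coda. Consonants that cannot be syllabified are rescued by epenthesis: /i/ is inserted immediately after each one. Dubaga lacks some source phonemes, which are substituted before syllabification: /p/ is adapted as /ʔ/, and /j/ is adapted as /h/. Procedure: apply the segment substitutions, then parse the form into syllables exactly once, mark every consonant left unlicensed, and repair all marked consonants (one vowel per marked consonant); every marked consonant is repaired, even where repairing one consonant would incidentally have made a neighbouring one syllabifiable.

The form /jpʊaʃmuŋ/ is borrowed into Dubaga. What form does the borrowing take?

Substitution: /j/ → /h/, /p/ → /ʔ/, giving /hʔʊaʃmuŋ/.
Under (C)V, the unsyllabifiable consonants are /h/, /ʃ/, /ŋ/ (no codas are permitted; onsets are limited to one consonant).
Epenthesis after each stranded consonant: /h/ → /hi/, /ʃ/ → /ʃi/, /ŋ/ → /ŋi/.

hiʔʊaʃimuŋi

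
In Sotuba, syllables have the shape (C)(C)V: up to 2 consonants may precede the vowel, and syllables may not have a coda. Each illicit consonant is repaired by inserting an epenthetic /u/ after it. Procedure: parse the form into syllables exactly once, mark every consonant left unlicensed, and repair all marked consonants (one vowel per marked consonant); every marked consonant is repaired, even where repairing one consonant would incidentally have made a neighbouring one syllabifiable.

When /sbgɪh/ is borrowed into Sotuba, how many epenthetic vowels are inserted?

2

The unsyllabifiable consonants are /s/, /h/; each receives one epenthetic vowel.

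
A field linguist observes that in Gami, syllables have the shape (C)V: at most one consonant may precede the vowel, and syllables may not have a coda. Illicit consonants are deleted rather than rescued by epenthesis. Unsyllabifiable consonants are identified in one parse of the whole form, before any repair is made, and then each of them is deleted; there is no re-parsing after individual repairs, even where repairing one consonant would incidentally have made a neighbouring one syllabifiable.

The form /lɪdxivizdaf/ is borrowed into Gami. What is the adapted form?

lɪxivida

Under (C)V, the unsyllabifiable consonants are /d/, /z/, /f/ (no codas are permitted; onsets are limited to one consonant).
Deleting the stranded consonants removes /d/, /z/, /f/.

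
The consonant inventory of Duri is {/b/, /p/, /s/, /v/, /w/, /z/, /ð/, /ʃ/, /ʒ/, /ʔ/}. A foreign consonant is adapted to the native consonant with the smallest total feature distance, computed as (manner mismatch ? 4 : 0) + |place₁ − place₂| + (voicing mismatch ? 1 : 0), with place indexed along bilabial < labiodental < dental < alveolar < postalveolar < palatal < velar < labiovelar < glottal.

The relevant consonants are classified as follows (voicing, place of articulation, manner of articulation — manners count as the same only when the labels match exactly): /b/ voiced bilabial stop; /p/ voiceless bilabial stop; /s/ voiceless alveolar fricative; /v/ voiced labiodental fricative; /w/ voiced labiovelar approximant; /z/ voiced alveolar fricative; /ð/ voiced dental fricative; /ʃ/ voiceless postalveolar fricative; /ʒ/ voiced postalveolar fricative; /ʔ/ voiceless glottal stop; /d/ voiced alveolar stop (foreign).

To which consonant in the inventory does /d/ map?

/b/ is closest: same manner (stop), place distance 3 (alveolar→bilabial), same voicing; total 3. Next closest is /p/ at distance 4.

b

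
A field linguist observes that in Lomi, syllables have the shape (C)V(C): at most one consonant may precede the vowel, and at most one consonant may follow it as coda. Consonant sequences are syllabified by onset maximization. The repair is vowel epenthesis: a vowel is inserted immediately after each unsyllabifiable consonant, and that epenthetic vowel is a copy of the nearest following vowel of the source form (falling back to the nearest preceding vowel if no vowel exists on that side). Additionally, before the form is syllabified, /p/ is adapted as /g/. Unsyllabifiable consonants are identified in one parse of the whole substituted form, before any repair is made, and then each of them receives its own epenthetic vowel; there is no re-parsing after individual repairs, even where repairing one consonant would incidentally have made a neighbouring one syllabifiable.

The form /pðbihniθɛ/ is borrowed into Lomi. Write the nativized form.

Substitution: /p/ → /g/, giving /gðbihniθɛ/.
The consonants /g/, /ð/ cannot be parsed into a legal (C)V(C) syllable (at most one coda consonant is licensed; onsets are limited to one consonant).
Inserting the epenthetic vowel yields /g/ → /gi/, /ð/ → /ði/.

giðibihniθɛ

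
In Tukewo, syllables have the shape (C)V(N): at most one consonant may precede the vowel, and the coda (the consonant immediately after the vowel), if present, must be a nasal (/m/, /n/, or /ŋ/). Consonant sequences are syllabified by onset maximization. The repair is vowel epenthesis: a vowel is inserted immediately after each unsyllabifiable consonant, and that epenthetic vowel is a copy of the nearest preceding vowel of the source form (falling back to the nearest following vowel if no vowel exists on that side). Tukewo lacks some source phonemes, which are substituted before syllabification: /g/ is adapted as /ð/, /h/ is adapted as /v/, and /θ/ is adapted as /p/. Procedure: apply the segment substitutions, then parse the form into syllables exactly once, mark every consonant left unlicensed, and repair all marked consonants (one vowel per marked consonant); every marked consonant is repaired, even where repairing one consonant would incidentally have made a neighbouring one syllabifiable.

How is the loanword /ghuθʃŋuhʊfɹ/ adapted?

Substitution: /g/ → /ð/, /h/ → /v/, /θ/ → /p/, giving /ðvupʃŋuvʊfɹ/.
The consonants /ð/, /p/, /ʃ/, /f/, /ɹ/ cannot be parsed into a legal (C)V(N) syllable (only a nasal (/m/, /n/, or /ŋ/) is licensed in coda position; onsets are limited to one consonant).
Epenthesis after each stranded consonant: /ð/ → /ðu/, /p/ → /pu/, /ʃ/ → /ʃu/, /f/ → /fʊ/, /ɹ/ → /ɹʊ/.

ðuvupuʃuŋuvʊfʊɹʊ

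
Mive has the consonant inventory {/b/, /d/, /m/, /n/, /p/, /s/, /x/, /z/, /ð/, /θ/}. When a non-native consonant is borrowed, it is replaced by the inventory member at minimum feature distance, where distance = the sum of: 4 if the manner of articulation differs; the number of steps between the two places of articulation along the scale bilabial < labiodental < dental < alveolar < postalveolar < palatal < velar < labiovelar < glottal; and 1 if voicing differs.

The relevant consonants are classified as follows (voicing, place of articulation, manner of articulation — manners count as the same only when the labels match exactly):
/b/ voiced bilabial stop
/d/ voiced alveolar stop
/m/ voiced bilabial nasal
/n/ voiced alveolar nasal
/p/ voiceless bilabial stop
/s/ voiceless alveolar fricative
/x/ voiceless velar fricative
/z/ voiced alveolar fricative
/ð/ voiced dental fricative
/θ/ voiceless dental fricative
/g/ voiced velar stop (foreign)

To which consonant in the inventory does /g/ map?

d

/d/ is closest: same manner (stop), place distance 3 (velar→alveolar), same voicing; total 3. Next closest is /x/ at distance 5.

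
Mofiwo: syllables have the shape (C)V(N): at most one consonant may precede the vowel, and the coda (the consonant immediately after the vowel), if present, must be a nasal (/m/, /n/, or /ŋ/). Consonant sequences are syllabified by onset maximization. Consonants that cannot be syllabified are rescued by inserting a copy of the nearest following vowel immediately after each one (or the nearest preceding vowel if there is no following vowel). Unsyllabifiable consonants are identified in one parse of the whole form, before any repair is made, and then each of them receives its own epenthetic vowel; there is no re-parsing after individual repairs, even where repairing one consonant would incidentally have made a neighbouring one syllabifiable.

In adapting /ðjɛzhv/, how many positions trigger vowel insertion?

4

The unsyllabifiable consonants are /ð/, /z/, /h/, /v/; each receives one epenthetic vowel.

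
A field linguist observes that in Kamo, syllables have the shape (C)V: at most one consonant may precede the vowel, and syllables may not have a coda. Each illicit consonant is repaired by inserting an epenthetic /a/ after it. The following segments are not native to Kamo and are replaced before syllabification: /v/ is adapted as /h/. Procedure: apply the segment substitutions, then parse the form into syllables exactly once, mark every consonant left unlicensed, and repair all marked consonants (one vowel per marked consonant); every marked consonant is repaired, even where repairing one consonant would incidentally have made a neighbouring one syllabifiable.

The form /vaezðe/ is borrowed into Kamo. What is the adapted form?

Substitution: /v/ → /h/, giving /haezðe/.
Under (C)V, the unsyllabifiable consonants are /z/ (no codas are permitted; onsets are limited to one consonant).
Each unlicensed consonant becomes the onset of a new syllable: /z/ → /za/.

haezaðe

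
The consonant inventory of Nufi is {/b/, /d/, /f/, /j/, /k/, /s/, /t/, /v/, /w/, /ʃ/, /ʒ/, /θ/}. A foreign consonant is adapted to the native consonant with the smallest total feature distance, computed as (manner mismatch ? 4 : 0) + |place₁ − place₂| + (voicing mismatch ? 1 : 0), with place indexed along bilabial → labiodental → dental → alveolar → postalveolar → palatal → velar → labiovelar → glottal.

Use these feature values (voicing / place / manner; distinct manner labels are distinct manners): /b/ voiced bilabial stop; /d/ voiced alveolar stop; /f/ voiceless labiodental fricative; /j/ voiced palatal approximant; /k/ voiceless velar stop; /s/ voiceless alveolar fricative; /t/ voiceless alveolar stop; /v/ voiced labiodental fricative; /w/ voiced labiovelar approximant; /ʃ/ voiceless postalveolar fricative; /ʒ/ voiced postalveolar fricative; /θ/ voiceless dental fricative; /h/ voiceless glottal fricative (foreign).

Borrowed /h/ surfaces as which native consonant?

ʃ

/ʃ/ is closest: same manner (fricative), place distance 4 (glottal→postalveolar), same voicing; total 4. Next closest is /s/ at distance 5.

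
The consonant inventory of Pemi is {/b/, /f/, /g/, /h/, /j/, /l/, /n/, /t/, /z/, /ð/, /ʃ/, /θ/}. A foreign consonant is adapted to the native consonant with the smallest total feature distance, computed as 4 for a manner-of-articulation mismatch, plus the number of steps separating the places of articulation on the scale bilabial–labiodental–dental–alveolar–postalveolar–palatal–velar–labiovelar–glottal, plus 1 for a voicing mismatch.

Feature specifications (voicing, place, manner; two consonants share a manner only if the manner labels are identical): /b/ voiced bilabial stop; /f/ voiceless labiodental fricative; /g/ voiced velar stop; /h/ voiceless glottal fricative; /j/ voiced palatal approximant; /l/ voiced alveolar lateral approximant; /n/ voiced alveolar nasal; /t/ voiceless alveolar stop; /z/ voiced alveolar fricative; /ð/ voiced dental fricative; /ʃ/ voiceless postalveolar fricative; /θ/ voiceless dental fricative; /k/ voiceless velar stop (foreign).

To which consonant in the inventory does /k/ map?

/g/ is closest: same manner (stop), place distance 0 (velar→velar), voicing differs (+1); total 1. Next closest is /t/ at distance 3.

g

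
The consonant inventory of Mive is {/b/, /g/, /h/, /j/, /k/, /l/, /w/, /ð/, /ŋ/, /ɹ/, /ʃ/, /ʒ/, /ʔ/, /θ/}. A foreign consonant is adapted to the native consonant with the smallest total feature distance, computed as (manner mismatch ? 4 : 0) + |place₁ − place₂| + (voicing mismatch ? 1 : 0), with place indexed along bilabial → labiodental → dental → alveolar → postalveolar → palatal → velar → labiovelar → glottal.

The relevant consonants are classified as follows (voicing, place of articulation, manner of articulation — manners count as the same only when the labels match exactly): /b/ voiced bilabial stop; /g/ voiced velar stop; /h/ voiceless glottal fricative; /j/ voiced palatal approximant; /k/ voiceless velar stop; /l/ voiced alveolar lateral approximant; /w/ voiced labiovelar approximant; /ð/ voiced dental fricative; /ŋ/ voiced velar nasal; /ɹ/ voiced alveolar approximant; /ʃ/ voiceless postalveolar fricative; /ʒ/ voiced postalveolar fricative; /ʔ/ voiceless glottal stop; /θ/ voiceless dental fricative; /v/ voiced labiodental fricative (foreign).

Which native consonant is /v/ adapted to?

/ð/ is closest: same manner (fricative), place distance 1 (labiodental→dental), same voicing; total 1. Next closest is /θ/ at distance 2.

ð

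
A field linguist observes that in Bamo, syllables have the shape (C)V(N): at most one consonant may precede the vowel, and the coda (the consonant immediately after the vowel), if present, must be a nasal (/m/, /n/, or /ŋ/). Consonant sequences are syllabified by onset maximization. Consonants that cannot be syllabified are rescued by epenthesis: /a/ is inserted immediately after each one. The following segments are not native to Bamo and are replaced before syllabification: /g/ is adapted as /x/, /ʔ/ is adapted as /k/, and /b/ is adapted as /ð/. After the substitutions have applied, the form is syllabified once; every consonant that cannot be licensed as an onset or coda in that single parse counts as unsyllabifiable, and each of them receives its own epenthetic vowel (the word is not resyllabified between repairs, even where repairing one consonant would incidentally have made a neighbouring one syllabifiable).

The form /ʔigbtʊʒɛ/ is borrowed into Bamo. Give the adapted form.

Substitution: /ʔ/ → /k/, /g/ → /x/, /b/ → /ð/, giving /kixðtʊʒɛ/.
Syllabifying with onset maximization leaves /x/, /ð/ stranded (only a nasal (/m/, /n/, or /ŋ/) is licensed in coda position; onsets are limited to one consonant).
Epenthesis after each stranded consonant: /x/ → /xa/, /ð/ → /ða/.

kixaðatʊʒɛ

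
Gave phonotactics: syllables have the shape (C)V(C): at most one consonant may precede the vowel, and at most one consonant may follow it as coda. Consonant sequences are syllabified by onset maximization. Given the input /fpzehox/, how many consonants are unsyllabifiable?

Syllabifying with onset maximization leaves /f/, /p/ stranded (at most one coda consonant is licensed; onsets are limited to one consonant).

2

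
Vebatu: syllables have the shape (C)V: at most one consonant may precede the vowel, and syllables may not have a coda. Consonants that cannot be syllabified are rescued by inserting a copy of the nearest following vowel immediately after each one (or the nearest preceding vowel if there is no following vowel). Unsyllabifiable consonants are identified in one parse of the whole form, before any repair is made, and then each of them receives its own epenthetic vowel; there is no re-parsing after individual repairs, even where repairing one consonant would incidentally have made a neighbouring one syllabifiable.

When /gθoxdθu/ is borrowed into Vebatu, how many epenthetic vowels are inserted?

The unsyllabifiable consonants are /g/, /x/, /d/; each receives one epenthetic vowel.

3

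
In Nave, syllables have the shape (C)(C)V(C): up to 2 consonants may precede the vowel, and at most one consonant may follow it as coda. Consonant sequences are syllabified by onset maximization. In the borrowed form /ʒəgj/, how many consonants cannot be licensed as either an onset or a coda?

1

The consonants /j/ cannot be parsed into a legal (C)(C)V(C) syllable (at most one coda consonant is licensed; onsets may contain at most 2 consonants).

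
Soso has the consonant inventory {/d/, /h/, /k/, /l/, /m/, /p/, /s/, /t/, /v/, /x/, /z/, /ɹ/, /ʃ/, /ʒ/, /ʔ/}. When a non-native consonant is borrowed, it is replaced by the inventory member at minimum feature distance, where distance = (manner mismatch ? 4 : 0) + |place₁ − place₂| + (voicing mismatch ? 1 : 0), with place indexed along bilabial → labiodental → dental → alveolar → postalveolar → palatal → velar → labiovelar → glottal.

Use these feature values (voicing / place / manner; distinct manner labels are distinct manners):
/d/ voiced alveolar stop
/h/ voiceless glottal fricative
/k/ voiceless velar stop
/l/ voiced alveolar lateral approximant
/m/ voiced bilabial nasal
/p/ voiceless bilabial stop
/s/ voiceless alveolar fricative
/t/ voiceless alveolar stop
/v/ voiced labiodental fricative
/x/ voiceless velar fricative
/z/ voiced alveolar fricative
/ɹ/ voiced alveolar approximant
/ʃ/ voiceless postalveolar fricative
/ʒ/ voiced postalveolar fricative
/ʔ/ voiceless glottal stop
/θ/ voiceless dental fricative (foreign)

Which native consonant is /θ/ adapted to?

s

/s/ is closest: same manner (fricative), place distance 1 (dental→alveolar), same voicing; total 1. Next closest is /v/ at distance 2.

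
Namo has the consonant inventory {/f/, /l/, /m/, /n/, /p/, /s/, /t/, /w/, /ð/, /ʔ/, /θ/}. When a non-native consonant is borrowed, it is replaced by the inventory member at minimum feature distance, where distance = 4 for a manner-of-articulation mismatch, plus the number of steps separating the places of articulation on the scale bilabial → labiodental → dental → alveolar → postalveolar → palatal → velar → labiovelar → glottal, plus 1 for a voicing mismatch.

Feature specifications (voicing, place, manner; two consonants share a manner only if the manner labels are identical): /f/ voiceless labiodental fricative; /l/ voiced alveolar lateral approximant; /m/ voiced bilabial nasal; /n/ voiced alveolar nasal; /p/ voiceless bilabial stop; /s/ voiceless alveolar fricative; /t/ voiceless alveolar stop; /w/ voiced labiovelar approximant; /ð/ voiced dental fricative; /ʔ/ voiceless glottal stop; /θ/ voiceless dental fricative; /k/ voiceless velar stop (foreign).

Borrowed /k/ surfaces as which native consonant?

ʔ

/ʔ/ is closest: same manner (stop), place distance 2 (velar→glottal), same voicing; total 2. Next closest is /t/ at distance 3.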